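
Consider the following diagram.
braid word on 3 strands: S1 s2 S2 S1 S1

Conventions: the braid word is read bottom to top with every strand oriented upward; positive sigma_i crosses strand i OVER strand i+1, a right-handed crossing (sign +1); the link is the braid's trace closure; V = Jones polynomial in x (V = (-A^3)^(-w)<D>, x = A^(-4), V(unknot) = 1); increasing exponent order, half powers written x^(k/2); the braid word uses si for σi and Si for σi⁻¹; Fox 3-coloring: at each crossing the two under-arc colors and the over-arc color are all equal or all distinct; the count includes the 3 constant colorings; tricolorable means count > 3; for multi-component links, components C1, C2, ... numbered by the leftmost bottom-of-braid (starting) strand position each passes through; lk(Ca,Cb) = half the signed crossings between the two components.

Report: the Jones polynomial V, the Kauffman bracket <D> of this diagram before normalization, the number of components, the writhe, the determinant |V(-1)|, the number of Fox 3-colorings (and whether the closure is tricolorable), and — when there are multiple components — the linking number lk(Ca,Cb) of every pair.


V(x) = x^(-9/2) - x^(-5/2) - x^(-3/2) - x^(-1/2)
bracket: A^-7 + A^-3 + A - A^9, w = -3
2 components, writhe -3, over 5 crossings
lk(C1,C2) = 0
det 0, colorings 27 of 3^5 — tricolorable
observation: the closure is a split union: T(2,3) and 1 far-away unknot


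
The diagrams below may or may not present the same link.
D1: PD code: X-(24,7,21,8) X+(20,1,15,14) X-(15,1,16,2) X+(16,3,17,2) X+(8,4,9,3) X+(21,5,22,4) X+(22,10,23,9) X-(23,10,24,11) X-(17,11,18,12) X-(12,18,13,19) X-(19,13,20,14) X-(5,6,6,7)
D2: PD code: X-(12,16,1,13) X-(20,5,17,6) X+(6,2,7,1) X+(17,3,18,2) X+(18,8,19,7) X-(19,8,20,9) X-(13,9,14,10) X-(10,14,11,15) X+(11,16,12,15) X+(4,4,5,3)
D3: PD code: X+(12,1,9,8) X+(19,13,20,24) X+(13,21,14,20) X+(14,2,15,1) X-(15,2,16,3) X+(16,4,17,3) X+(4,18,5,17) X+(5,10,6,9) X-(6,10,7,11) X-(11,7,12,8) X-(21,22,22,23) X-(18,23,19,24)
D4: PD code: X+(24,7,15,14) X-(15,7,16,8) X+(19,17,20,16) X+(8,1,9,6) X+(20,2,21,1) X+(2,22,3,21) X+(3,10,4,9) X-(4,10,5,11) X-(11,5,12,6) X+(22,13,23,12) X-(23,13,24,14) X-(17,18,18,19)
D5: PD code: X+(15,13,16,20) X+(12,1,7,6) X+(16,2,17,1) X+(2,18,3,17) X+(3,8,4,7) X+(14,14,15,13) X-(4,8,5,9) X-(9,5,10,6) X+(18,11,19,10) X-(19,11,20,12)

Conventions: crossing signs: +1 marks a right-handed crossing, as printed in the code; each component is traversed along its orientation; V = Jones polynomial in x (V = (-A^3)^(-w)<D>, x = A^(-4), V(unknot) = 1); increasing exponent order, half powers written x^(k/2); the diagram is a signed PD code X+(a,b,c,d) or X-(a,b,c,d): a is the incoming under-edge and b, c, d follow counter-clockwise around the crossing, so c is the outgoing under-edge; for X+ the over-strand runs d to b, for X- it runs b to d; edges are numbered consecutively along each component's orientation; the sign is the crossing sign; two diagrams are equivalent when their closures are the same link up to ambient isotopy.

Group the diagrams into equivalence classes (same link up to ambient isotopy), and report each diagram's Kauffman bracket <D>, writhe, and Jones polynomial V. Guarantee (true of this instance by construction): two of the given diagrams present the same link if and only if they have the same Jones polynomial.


classes: {D1, D2} | {D3, D4, D5}
V(D1) = x^-3 + x^-2 + x^-1 + 1  [12 crossings, <D> = A^-6 + A^-2 + A^2 + A^6, w = -2]
V(D2) = x^-3 + x^-2 + x^-1 + 1  (w 0, c 10, <D> = 1 + A^4 + A^8 + A^12)
D3 (bracket A^-6 + A^-2 + A^2 + A^6; 12 crossings at w = +2): V = 1 + x + x^2 + x^3
V(D4) = 1 + x + x^2 + x^3  (w +2, c 12, <D> = A^-6 + A^-2 + A^2 + A^6)
V(D5) = 1 + x + x^2 + x^3  (w +4, c 10, <D> = 1 + A^4 + A^8 + A^12)
note: 2 classes among 5 diagrams; unequal V(x) rules out equality


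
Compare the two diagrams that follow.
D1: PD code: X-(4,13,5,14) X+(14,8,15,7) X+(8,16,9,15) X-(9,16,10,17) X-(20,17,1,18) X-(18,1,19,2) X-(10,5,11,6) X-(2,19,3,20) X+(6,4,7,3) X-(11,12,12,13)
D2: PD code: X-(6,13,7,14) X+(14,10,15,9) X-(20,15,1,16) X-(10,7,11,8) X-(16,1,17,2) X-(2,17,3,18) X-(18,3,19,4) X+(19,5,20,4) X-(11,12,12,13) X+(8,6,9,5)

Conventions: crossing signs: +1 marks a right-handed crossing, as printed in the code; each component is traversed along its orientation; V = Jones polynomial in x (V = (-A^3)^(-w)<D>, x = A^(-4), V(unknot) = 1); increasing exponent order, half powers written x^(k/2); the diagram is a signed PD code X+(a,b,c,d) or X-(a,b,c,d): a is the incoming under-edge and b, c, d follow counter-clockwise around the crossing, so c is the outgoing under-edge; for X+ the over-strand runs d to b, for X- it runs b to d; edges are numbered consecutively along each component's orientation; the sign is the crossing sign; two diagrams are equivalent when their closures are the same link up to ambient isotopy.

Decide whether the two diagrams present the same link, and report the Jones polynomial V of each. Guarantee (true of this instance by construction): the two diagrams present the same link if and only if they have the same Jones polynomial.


same link: yes
V(D1) = -x^-6 + 2x^-5 - 2x^-4 + 3x^-3 - 3x^-2 + 2x^-1 - 1 + x  [10 crossings, <D> = A^-16 - A^-12 + 2A^-8 - 3A^-4 + 3 - 2A^4 + 2A^8 - A^12, w = -4]
V(D2) = -x^-6 + 2x^-5 - 2x^-4 + 3x^-3 - 3x^-2 + 2x^-1 - 1 + x  [10 crossings, <D> = A^-16 - A^-12 + 2A^-8 - 3A^-4 + 3 - 2A^4 + 2A^8 - A^12, w = -4]
insight: all 2 diagrams share one V(x), hence one class


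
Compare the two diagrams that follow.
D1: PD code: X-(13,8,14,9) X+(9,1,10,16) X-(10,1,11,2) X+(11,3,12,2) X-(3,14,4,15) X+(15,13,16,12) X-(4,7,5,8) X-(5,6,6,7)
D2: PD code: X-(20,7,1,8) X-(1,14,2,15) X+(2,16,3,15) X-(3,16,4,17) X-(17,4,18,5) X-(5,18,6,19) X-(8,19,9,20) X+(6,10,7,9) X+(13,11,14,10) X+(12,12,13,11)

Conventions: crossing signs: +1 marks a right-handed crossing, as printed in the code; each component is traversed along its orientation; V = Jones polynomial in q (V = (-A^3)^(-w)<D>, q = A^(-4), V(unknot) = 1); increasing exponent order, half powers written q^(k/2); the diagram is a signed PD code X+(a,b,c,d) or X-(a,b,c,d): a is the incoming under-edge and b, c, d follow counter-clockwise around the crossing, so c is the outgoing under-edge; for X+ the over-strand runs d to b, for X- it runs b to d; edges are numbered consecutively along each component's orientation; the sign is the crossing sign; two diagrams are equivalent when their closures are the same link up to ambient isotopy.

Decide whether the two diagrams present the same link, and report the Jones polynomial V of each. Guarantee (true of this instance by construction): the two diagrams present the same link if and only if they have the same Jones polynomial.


equivalent: no
D1 (bracket A^-14 - A^-10 + A^-6 - A^-2 + A^2; 8 crossings at w = -2): V = q^-2 - q^-1 + 1 - q + q^2
V(D2) = -q^-6 + q^-5 - q^-4 + 2q^-3 - q^-2 + q^-1  (w -2, c 10, <D> = A^-2 - A^2 + 2A^6 - A^10 + A^14 - A^18)
key observation: comparing 2 Jones polynomials yields 2 groups


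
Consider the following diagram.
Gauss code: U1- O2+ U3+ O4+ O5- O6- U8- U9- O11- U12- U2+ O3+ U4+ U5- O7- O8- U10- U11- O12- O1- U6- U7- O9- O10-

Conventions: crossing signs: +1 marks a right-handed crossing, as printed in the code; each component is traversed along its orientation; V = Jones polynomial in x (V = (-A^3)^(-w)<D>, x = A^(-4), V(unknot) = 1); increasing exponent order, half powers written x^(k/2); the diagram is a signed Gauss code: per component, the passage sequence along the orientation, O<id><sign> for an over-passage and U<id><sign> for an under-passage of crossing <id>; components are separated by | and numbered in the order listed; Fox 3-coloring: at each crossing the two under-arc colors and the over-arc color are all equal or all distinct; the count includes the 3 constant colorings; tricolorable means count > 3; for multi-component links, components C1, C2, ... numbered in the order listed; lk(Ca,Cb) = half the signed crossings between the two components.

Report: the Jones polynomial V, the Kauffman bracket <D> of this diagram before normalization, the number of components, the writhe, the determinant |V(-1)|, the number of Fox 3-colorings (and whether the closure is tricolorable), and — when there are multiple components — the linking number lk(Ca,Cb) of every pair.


V = -x^-7 + x^-6 - x^-5 + x^-4 + x^-2
<D> = A^-10 + A^-2 - A^2 + A^6 - A^10 (w = -6)
1 component over 12 crossings, w = -6
3 Fox colorings among 3^12, |V(-1)| = 5: not tricolorable
why: the span of V is 5, forcing >= 5 crossings in any diagram


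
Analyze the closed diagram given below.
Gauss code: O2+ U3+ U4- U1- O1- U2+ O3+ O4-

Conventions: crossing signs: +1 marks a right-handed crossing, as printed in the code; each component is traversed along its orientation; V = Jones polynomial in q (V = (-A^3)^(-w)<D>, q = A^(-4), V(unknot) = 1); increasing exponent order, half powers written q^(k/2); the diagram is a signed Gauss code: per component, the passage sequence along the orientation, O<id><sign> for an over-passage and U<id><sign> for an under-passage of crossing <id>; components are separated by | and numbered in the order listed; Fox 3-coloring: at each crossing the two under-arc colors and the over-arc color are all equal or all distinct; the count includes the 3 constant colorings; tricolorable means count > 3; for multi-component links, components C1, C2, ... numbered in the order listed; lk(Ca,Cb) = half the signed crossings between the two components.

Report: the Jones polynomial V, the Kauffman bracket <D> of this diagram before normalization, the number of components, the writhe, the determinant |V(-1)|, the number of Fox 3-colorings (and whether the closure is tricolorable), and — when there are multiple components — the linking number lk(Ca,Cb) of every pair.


V(q) = 1
bracket: 1, w = 0
1 component, writhe 0, over 4 crossings
det 1, colorings 3 of 3^4 — not tricolorable
observation: det 1 = |V(-1)|; not divisible by 3, so not tricolorable


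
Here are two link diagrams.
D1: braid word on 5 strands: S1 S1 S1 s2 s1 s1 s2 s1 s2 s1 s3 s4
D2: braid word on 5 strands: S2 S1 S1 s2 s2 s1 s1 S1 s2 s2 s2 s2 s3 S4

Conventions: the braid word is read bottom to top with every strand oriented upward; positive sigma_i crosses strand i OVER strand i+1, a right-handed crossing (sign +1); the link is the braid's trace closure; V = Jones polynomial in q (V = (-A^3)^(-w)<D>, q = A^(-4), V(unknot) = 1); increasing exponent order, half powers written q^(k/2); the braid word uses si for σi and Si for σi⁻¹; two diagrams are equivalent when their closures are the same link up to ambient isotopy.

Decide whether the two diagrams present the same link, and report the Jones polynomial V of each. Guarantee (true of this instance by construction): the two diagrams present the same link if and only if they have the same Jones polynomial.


equivalent: yes
V(D1) = q - q^2 + 2q^3 - q^4 + q^5 - q^6  (w +6, c 12, <D> = -A^-6 + A^-2 - A^2 + 2A^6 - A^10 + A^14)
V(D2) = q - q^2 + 2q^3 - q^4 + q^5 - q^6  [14 crossings, <D> = -A^-12 + A^-8 - A^-4 + 2 - A^4 + A^8, w = +4]
key observation: one V(q) for all 2 diagrams — one class (guaranteed)


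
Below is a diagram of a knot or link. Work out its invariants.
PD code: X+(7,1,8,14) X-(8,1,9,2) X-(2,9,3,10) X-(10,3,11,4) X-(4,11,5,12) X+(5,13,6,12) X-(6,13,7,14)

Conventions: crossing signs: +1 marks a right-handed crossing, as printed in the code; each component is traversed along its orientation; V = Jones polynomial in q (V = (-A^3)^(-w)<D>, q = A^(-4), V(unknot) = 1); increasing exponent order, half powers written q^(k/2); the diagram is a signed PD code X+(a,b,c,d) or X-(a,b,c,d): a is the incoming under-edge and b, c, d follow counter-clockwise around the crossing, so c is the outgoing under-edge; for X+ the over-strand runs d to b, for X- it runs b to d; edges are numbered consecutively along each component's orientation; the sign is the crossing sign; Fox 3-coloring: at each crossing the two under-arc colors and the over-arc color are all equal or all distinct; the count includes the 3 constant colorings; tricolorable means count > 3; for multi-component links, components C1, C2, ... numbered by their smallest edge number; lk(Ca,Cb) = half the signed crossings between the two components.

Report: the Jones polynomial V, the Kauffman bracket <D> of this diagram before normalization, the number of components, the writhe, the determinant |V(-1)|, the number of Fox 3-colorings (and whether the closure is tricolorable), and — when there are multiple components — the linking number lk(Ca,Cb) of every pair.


Jones polynomial: V(q) = -q^-4 + q^-3 + q^-1
<D> = -A^-5 - A^3 + A^7; writhe -3
components 1, writhe -3 (7 crossings)
3-colorings: 9 of 3^7, det 3 — tricolorable
note: w = -3 (over 7 crossings) is diagram-only; (-A^3)^(3) removes it from V


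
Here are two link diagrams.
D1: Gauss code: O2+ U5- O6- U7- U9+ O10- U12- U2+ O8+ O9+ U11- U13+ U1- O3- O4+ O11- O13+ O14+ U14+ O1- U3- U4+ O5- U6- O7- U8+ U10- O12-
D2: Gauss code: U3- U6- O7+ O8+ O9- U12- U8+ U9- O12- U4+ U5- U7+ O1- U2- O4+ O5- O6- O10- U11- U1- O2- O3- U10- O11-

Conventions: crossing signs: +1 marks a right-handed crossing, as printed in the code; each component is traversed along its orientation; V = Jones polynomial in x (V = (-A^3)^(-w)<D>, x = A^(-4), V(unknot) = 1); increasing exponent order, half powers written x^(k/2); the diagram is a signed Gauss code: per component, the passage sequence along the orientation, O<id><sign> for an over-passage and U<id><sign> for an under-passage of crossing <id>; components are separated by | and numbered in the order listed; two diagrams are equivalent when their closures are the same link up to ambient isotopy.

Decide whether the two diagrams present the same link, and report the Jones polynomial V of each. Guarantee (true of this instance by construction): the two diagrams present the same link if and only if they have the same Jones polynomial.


equivalent: no
V(D1) = -x^-4 + x^-3 + x^-1  (w -2, c 14, <D> = A^-2 + A^6 - A^10)
V(D2) = -x^-7 + x^-6 - x^-5 + x^-4 + x^-2  (w -6, c 12, <D> = A^-10 + A^-2 - A^2 + A^6 - A^10)
why: 2 classes among 2 diagrams; unequal V(x) rules out equality


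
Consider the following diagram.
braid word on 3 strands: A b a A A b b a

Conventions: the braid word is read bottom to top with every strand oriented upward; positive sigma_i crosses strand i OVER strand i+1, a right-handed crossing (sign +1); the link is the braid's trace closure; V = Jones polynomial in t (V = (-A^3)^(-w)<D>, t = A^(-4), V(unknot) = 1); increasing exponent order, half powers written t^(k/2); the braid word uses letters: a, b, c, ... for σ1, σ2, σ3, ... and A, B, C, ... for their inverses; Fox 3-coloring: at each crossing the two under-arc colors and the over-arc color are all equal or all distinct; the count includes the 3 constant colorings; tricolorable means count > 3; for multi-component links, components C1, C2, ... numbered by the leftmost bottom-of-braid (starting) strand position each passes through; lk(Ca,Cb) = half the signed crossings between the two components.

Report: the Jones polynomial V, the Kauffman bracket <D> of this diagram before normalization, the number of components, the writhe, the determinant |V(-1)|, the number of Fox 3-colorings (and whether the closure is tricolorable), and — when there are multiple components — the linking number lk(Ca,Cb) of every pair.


V(t) = t + t^3 - t^4
bracket: -A^-10 + A^-6 + A^2, w = +2
1 component, writhe +2, over 8 crossings
det 3, colorings 9 of 3^8 — tricolorable
observation: w = +2 (over 8 crossings) is diagram-only; (-A^3)^(-2) removes it from V


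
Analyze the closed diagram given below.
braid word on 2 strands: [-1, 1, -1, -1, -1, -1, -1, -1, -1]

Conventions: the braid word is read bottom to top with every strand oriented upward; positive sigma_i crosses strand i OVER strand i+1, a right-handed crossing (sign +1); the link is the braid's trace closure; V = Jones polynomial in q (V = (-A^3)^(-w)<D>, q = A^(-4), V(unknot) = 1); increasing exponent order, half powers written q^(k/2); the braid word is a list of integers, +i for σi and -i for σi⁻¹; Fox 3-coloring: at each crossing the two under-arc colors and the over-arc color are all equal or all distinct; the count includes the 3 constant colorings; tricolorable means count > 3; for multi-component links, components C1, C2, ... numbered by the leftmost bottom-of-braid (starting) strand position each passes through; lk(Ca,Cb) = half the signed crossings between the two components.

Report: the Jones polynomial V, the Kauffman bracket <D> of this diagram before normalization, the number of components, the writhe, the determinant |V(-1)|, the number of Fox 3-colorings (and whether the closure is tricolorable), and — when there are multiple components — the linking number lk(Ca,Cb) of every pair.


V(q) = -q^-10 + q^-9 - q^-8 + q^-7 - q^-6 + q^-5 + q^-3
bracket: -A^-9 - A^-1 + A^3 - A^7 + A^11 - A^15 + A^19, w = -7
1 component, writhe -7, over 9 crossings
det 7, colorings 3 of 3^9 — not tricolorable
observation: w = -7 shifts under R1 moves; the (-A^3)^(7) factor cancels that in V


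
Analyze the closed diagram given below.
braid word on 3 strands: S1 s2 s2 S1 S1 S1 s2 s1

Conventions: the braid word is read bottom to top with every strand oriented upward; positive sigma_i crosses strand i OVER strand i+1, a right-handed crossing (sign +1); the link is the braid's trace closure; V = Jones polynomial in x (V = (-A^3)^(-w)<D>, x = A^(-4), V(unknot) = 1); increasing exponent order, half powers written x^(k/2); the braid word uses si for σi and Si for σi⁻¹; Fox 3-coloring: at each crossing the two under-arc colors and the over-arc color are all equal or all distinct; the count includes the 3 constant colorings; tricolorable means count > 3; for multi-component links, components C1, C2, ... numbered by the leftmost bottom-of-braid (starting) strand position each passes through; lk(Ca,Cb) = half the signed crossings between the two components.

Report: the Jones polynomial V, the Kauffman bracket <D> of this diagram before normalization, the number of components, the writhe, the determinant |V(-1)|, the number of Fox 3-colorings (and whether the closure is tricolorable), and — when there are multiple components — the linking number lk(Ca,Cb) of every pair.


V(x) = -x^-3 + x^-2 - x^-1 + 3 - x + x^2 - x^3
bracket: -A^-12 + A^-8 - A^-4 + 3 - A^4 + A^8 - A^12, w = 0
1 component, writhe 0, over 8 crossings
det 9, colorings 27 of 3^8 — tricolorable
observation: det 9 = |V(-1)|; divisible by 3, so tricolorable


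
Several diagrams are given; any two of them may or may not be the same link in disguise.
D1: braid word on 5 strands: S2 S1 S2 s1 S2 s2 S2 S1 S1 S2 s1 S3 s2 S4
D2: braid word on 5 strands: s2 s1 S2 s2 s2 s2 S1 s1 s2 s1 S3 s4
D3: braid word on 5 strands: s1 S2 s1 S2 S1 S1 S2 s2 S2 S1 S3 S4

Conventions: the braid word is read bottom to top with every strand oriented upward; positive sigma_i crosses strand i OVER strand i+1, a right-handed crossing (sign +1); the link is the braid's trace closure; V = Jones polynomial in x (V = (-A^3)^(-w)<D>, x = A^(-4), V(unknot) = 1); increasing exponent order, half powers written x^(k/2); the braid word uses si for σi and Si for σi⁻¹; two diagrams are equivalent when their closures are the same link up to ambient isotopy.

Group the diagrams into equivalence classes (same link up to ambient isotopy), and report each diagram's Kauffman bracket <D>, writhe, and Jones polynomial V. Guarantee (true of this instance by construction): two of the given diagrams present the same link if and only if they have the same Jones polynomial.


equivalence classes: {D1, D3} | {D2}
D1 (bracket A^-14 - A^-10 + 2A^-6 - A^-2 + A^2 - A^6; 14 crossings at w = -6): V = -x^-6 + x^-5 - x^-4 + 2x^-3 - x^-2 + x^-1
V(D2) = x^2 + x^4 - x^5 + x^6 - x^7  (w +6, c 12, <D> = -A^-10 + A^-6 - A^-2 + A^2 + A^10)
D3 (bracket A^-14 - A^-10 + 2A^-6 - A^-2 + A^2 - A^6; 12 crossings at w = -6): V = -x^-6 + x^-5 - x^-4 + 2x^-3 - x^-2 + x^-1
key observation: comparing 3 Jones polynomials yields 2 groups


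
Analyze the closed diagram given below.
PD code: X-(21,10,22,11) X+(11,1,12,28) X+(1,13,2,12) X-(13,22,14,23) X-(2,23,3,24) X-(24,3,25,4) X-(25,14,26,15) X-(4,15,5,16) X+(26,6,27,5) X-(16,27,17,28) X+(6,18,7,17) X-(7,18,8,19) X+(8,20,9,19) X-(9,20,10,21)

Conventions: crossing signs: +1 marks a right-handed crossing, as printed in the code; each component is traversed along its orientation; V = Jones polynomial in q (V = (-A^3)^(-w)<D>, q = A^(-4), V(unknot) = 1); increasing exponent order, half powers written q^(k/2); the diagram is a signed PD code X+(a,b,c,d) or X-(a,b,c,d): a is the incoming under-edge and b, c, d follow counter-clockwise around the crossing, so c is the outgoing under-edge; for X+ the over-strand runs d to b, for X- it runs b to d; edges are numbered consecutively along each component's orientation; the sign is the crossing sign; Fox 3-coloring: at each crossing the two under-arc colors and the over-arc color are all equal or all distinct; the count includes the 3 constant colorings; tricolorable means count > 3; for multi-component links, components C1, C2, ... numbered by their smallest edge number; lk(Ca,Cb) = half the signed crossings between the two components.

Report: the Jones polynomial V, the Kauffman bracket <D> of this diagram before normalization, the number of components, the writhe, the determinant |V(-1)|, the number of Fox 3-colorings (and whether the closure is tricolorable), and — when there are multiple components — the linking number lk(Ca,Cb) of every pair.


Jones polynomial: V(q) = -q^-6 + q^-5 - q^-4 + 2q^-3 - q^-2 + q^-1
<D> = A^-8 - A^-4 + 2 - A^4 + A^8 - A^12; writhe -4
components 1, writhe -4 (14 crossings)
3-colorings: 3 of 3^14, det 7 — not tricolorable
note: w = -4 shifts under R1 moves; the (-A^3)^(4) factor cancels that in V


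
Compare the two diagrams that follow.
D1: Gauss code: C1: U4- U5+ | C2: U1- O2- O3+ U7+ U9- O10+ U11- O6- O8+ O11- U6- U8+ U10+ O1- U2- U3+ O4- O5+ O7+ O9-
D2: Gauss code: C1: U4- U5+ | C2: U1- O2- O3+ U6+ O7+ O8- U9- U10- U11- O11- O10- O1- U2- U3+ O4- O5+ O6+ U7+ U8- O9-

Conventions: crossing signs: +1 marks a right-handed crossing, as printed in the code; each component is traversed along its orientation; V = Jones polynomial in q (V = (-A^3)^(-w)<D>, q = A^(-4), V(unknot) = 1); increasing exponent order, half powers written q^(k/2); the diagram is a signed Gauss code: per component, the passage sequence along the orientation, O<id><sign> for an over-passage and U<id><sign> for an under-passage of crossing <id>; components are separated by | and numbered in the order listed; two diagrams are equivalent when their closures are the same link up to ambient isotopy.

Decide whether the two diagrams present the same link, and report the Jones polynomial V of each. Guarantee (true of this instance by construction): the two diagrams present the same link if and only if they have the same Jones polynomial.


same link: yes
V(D1) = -q^(-1/2) - q^(1/2)  [11 crossings, <D> = A^-5 + A^-1, w = -1]
D2 (bracket A^-11 + A^-7; 11 crossings at w = -3): V = -q^(-1/2) - q^(1/2)
note: from 11 to 11 crossings by R-moves: one link, two diagrams


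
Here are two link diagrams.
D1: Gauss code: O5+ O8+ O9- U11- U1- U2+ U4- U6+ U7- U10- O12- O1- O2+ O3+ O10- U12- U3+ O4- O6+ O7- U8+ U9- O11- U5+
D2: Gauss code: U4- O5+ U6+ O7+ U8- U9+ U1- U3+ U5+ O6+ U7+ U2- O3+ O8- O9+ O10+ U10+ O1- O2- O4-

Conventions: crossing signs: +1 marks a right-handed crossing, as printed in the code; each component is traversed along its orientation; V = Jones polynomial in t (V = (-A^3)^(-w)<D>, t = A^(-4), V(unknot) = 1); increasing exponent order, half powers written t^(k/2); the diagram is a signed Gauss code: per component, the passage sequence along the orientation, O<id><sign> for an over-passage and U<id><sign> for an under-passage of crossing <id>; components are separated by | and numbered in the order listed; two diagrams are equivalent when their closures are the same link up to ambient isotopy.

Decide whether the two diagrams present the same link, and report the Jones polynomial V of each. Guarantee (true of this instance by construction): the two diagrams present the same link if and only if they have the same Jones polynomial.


equivalent: no
V(D1) = 1  (w -2, c 12, <D> = A^-6)
D2 (bracket -A^-10 + A^-6 + A^2; 10 crossings at w = +2): V = t + t^3 - t^4
why: 2 values of V(t) split the 2 diagrams


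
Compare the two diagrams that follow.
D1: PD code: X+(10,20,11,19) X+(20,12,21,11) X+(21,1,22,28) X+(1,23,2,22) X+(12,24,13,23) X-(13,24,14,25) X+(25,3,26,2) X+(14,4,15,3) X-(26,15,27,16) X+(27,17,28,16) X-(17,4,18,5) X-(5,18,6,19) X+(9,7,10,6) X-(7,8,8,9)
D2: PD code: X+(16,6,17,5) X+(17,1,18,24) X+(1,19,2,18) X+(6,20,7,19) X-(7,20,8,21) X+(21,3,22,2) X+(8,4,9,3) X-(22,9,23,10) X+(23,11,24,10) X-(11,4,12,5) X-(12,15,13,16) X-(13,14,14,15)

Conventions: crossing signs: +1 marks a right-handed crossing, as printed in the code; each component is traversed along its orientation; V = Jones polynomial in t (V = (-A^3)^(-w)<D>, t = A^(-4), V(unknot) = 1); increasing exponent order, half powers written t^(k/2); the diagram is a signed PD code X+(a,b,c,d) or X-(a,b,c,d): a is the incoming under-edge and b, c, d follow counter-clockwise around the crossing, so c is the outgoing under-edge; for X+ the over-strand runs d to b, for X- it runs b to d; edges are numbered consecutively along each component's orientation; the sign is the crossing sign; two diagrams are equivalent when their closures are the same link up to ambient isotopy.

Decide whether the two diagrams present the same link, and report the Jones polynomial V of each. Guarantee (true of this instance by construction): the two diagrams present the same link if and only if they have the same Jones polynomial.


same link: yes
V(D1) = t + t^3 - t^4  [14 crossings, <D> = -A^-4 + 1 + A^8, w = +4]
D2 (bracket -A^-10 + A^-6 + A^2; 12 crossings at w = +2): V = t + t^3 - t^4
note: Reidemeister moves carry D1 (14 crossings) to D2 (12)


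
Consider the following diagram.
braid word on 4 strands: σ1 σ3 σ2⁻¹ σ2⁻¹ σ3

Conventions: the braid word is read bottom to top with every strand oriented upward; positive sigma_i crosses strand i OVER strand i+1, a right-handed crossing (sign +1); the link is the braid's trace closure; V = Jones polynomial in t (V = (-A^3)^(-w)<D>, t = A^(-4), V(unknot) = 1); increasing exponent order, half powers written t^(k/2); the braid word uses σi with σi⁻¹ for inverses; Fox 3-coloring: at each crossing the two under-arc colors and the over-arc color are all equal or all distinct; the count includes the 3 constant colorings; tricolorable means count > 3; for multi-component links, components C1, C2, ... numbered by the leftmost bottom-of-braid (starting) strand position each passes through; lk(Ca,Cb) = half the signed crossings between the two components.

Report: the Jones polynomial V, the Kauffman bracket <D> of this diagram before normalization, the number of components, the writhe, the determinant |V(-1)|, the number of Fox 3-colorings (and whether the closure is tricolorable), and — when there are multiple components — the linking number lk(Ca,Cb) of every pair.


V(t) = t^-2 + 2 + t^2
bracket: -A^-5 - 2A^3 - A^11, w = +1
3 components, writhe +1, over 5 crossings
lk(C1,C2) = 0
linking number lk(C1,C3) = -1
lk(C2,C3): +1
det 4, colorings 3 of 3^5 — not tricolorable
observation: det 4 = |V(-1)|; not divisible by 3, so not tricolorable


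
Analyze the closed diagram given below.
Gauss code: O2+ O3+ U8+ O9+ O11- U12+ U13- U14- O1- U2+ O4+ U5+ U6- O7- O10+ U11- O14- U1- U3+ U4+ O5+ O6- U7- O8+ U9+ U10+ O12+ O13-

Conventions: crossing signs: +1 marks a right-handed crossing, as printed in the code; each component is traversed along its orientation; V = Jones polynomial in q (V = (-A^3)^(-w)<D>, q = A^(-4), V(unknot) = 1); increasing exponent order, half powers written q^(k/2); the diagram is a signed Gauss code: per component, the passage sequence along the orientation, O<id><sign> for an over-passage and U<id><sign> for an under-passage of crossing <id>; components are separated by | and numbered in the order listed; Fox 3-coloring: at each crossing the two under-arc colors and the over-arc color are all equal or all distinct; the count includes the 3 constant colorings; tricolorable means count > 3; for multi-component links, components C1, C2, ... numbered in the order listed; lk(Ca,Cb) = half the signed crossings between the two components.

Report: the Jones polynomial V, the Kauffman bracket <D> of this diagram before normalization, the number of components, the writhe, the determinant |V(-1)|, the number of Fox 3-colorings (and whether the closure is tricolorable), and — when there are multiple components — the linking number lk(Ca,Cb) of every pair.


V = -q^-1 + 2 - q + 2q^2 - q^3 + q^4 - q^5
<D> = -A^-14 + A^-10 - A^-6 + 2A^-2 - A^2 + 2A^6 - A^10 (w = +2)
1 component over 14 crossings, w = +2
9 Fox colorings among 3^14, |V(-1)| = 9: tricolorable
why: det 9 = |V(-1)|; divisible by 3, so tricolorable


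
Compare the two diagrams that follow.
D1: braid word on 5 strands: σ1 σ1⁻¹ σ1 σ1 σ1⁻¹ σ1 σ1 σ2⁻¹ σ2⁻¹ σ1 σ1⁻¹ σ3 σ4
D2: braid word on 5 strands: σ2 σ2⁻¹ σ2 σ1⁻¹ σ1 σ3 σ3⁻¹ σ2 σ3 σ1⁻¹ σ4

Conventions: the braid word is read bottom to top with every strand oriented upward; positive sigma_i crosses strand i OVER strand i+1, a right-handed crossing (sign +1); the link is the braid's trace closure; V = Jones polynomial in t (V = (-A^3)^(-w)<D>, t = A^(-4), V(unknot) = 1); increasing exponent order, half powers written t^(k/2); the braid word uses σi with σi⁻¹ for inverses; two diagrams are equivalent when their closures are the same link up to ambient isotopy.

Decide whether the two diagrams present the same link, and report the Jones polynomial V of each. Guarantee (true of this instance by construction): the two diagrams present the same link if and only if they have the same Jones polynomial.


equivalent: no
V(D1) = -t^(-3/2) - 2t^(1/2) + t^(3/2) - t^(5/2) + t^(7/2)  (w +3, c 13, <D> = -A^-5 + A^-1 - A^3 + 2A^7 + A^15)
V(D2) = -t^(1/2) - t^(5/2)  (w +3, c 11, <D> = A^-1 + A^7)
why: V(t) takes 2 values over 2 diagrams, fixing the grouping


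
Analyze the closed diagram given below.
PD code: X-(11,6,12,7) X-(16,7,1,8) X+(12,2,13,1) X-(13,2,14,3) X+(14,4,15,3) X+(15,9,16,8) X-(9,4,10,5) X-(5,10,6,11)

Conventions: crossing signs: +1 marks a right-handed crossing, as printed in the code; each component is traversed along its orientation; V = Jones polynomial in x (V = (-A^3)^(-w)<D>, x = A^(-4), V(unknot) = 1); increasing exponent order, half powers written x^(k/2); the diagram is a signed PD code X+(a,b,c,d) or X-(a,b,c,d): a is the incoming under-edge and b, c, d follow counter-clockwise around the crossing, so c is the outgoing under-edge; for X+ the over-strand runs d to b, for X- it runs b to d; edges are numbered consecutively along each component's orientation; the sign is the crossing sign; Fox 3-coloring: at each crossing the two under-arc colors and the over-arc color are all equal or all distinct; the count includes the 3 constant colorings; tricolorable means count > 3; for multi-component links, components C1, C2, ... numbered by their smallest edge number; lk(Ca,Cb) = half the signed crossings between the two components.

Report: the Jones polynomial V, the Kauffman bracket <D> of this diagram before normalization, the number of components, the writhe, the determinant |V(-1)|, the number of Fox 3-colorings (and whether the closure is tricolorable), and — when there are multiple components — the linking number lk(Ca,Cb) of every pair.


V = -x^-4 + x^-3 + x^-1
<D> = A^-2 + A^6 - A^10 (w = -2)
1 component over 8 crossings, w = -2
9 Fox colorings among 3^8, |V(-1)| = 3: tricolorable
why: w = -2 shifts under R1 moves; the (-A^3)^(2) factor cancels that in V


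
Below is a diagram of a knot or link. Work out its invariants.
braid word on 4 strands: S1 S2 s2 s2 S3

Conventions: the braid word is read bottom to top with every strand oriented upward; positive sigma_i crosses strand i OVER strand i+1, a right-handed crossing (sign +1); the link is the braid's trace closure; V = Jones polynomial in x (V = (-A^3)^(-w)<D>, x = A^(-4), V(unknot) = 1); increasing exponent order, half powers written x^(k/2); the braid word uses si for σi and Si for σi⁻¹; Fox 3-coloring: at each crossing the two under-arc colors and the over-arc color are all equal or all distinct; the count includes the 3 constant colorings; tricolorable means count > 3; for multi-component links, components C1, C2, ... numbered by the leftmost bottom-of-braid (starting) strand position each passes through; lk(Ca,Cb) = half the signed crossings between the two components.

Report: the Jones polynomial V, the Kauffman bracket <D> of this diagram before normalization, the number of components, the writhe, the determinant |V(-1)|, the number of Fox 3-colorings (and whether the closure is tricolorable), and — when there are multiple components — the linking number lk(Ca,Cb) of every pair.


V(x) = 1
bracket: -A^-3, w = -1
1 component, writhe -1, over 5 crossings
det 1, colorings 3 of 3^5 — not tricolorable
observation: |V(-1)| = 1: so not tricolorable, since 3 does not divide 1


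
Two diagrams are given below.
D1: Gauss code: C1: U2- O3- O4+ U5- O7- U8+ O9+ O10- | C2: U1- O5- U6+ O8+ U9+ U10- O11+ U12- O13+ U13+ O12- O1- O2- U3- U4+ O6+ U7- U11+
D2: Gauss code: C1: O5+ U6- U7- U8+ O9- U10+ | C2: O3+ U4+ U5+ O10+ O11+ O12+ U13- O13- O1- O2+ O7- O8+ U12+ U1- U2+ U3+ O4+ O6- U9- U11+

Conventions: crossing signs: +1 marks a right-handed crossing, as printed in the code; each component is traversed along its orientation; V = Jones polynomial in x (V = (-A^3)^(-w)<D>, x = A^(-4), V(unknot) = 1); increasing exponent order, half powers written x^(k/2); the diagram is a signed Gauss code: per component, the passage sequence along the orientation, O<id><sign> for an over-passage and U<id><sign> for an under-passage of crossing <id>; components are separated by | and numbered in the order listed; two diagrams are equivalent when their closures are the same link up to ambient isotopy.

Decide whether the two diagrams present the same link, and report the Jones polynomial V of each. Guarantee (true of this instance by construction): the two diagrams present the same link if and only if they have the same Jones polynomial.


equivalent: no
V(D1) = -x^(-5/2) - x^(-1/2)  (w -1, c 13, <D> = A^-1 + A^7)
D2 (bracket -A^-13 + A^-9 - A^-5 + 2A^-1 - A^3 + 2A^7; 13 crossings at w = +3): V = -2x^(1/2) + x^(3/2) - 2x^(5/2) + x^(7/2) - x^(9/2) + x^(11/2)
why: comparing 2 Jones polynomials yields 2 groups


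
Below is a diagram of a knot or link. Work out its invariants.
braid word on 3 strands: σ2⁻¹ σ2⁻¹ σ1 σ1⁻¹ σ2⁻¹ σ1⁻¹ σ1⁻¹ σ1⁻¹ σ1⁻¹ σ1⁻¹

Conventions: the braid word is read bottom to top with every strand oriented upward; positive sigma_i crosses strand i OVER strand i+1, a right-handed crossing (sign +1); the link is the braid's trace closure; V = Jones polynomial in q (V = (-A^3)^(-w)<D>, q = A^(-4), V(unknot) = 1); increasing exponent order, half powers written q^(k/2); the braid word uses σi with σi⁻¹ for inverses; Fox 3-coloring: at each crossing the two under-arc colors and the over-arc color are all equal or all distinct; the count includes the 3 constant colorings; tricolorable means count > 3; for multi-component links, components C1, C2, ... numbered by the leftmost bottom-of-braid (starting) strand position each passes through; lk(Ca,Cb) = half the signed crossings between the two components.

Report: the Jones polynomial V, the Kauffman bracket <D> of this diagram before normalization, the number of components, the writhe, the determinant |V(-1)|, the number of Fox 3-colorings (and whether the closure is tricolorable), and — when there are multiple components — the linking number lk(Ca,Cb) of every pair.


V(q) = q^-11 - 2q^-10 + 2q^-9 - 3q^-8 + 2q^-7 - 2q^-6 + 2q^-5 + q^-3
bracket: A^-12 + 2A^-4 - 2 + 2A^4 - 3A^8 + 2A^12 - 2A^16 + A^20, w = -8
1 component, writhe -8, over 10 crossings
det 15, colorings 9 of 3^10 — tricolorable
observation: |V(-1)| = 15: so tricolorable, since 3 divides 15


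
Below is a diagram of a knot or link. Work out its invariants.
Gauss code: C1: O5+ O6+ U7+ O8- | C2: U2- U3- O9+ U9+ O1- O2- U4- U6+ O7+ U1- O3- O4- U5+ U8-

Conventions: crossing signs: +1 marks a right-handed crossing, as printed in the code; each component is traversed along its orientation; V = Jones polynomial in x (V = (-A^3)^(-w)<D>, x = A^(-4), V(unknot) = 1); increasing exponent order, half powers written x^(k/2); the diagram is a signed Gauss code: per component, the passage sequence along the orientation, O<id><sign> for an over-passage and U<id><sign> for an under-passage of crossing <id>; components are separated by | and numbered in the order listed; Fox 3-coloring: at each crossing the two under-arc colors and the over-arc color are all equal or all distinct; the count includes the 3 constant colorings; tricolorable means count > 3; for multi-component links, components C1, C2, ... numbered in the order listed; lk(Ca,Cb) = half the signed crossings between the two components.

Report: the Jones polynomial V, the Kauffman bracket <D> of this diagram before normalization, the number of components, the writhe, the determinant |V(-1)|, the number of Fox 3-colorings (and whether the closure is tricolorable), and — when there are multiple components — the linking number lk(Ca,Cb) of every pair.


Jones polynomial: V(x) = x^(-7/2) - x^(-5/2) + x^(-3/2) - 2x^(-1/2) - x^(3/2)
<D> = A^-9 + 2A^-1 - A^3 + A^7 - A^11; writhe -1
components 2, writhe -1 (9 crossings)
linking number lk(C1,C2) = +1
3-colorings: 9 of 3^9, det 6 — tricolorable
note: w = -1 (over 9 crossings) is diagram-only; (-A^3)^(1) removes it from V


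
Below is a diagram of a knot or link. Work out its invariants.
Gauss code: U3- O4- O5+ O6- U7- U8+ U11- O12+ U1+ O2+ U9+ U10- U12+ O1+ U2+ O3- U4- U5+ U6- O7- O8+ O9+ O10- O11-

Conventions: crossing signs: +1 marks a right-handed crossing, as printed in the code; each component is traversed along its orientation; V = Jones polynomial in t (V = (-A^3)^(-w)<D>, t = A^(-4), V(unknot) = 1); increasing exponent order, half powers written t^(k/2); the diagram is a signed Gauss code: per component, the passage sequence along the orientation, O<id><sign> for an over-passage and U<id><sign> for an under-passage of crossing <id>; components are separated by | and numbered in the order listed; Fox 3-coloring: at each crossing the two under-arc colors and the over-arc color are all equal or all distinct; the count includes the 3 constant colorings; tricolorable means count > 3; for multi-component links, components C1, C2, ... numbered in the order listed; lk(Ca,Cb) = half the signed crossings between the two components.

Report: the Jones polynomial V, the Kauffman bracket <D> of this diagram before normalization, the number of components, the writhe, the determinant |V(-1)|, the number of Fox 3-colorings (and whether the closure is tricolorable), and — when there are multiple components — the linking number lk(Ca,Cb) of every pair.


Jones polynomial: V(t) = -t^-3 + t^-2 - t^-1 + 3 - t + t^2 - t^3
<D> = -A^-12 + A^-8 - A^-4 + 3 - A^4 + A^8 - A^12; writhe 0
components 1, writhe 0 (12 crossings)
3-colorings: 27 of 3^12, det 9 — tricolorable
note: det 9 = |V(-1)|; divisible by 3, so tricolorable


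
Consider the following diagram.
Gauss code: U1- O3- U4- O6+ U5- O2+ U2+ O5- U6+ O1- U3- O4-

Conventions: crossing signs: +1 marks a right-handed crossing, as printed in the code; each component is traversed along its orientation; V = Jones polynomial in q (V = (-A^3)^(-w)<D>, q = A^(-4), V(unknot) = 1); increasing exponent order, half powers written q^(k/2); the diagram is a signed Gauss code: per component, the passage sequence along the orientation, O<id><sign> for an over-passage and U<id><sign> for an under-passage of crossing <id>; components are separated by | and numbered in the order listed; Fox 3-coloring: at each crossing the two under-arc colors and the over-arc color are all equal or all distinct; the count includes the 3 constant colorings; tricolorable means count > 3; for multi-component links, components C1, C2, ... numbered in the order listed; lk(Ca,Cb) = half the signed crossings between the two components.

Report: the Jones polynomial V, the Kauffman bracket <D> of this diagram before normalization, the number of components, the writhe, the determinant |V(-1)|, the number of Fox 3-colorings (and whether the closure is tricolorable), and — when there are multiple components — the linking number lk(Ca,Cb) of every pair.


V = -q^-4 + q^-3 + q^-1
<D> = A^-2 + A^6 - A^10 (w = -2)
1 component over 6 crossings, w = -2
9 Fox colorings among 3^6, |V(-1)| = 3: tricolorable
why: |V(-1)| = 3: so tricolorable, since 3 divides 3
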